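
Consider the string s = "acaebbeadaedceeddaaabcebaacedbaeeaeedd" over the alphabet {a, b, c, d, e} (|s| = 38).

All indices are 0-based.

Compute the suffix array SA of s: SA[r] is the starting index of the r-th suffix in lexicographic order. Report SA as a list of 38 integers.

rank→(start, suffix):
  0 → (17, 'aaabcebaacedbaeeaeedd')
  1 → (18, 'aabcebaacedbaeeaeedd')
  2 → (24, 'aacedbaeeaeedd')
  3 → (19, 'abcebaacedbaeeaeedd')
  4 → (0, 'acaebbeadaedceeddaaabcebaacedbaeeaeedd')
  5 → (25, 'acedbaeeaeedd')
  6 → (7, 'adaedceeddaaabcebaacedbaeeaeedd')
  7 → (2, 'aebbeadaedceeddaaabcebaacedbaeeaeedd')
  8 → (9, 'aedceeddaaabcebaacedbaeeaeedd')
  9 → (30, 'aeeaeedd')
  10 → (33, 'aeedd')
  11 → (23, 'baacedbaeeaeedd')
  12 → (29, 'baeeaeedd')
  13 → (4, 'bbeadaedceeddaaabcebaacedbaeeaeedd')
  14 → (20, 'bcebaacedbaeeaeedd')
  15 → (5, 'beadaedceeddaaabcebaacedbaeeaeedd')
  16 → (1, 'caebbeadaedceeddaaabcebaacedbaeeaeedd')
  17 → (21, 'cebaacedbaeeaeedd')
  18 → (26, 'cedbaeeaeedd')
  19 → (12, 'ceeddaaabcebaacedbaeeaeedd')
  20 → (37, 'd')
  21 → (16, 'daaabcebaacedbaeeaeedd')
  22 → (8, 'daedceeddaaabcebaacedbaeeaeedd')
  23 → (28, 'dbaeeaeedd')
  24 → (11, 'dceeddaaabcebaacedbaeeaeedd')
  25 → (36, 'dd')
  26 → (15, 'ddaaabcebaacedbaeeaeedd')
  27 → (6, 'eadaedceeddaaabcebaacedbaeeaeedd')
  28 → (32, 'eaeedd')
  29 → (22, 'ebaacedbaeeaeedd')
  30 → (3, 'ebbeadaedceeddaaabcebaacedbaeeaeedd')
  31 → (27, 'edbaeeaeedd')
  32 → (10, 'edceeddaaabcebaacedbaeeaeedd')
  33 → (35, 'edd')
  34 → (14, 'eddaaabcebaacedbaeeaeedd')
  35 → (31, 'eeaeedd')
  36 → (34, 'eedd')
  37 → (13, 'eeddaaabcebaacedbaeeaeedd')

[17, 18, 24, 19, 0, 25, 7, 2, 9, 30, 33, 23, 29, 4, 20, 5, 1, 21, 26, 12, 37, 16, 8, 28, 11, 36, 15, 6, 32, 22, 3, 27, 10, 35, 14, 31, 34, 13]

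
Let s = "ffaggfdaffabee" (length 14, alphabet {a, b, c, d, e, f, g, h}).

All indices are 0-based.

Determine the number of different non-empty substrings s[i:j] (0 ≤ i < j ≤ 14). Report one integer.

rank→(start, suffix):
  0 → (10, 'abee')
  1 → (7, 'affabee')
  2 → (2, 'aggfdaffabee')
  3 → (11, 'bee')
  4 → (6, 'daffabee')
  5 → (13, 'e')
  6 → (12, 'ee')
  7 → (9, 'fabee')
  8 → (1, 'faggfdaffabee')
  9 → (5, 'fdaffabee')
  10 → (8, 'ffabee')
  11 → (0, 'ffaggfdaffabee')
  12 → (4, 'gfdaffabee')
  13 → (3, 'ggfdaffabee')

SA = [10, 7, 2, 11, 6, 13, 12, 9, 1, 5, 8, 0, 4, 3]
i: (SA[i-1],SA[i]) lcp shared
  1: (10,7) 1 'a'
  2: (7,2) 1 'a'
  3: (2,11) 0 ''
  4: (11,6) 0 ''
  5: (6,13) 0 ''
  6: (13,12) 1 'e'
  7: (12,9) 0 ''
  8: (9,1) 2 'fa'
  9: (1,5) 1 'f'
  10: (5,8) 1 'f'
  11: (8,0) 3 'ffa'
  12: (0,4) 0 ''
  13: (4,3) 1 'g'

n(n+1)/2 = 14·15/2 = 105
Σ LCP = 0 + 1 + 1 + 0 + 0 + 0 + 1 + 0 + 2 + 1 + 1 + 3 + 0 + 1 = 11
distinct = 105 − 11 = 94

94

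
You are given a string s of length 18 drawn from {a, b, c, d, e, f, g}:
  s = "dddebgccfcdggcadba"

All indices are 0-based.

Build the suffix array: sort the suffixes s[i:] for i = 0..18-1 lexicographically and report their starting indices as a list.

sorted suffixes:
  #0 SA[0]=17  'a'
  #1 SA[1]=14  'adba'
  #2 SA[2]=16  'ba'
  #3 SA[3]=4  'bgccfcdggcadba'
  #4 SA[4]=13  'cadba'
  #5 SA[5]=6  'ccfcdggcadba'
  #6 SA[6]=9  'cdggcadba'
  #7 SA[7]=7  'cfcdggcadba'
  #8 SA[8]=15  'dba'
  #9 SA[9]=0  'dddebgccfcdggcadba'
  #10 SA[10]=1  'ddebgccfcdggcadba'
  #11 SA[11]=2  'debgccfcdggcadba'
  #12 SA[12]=10  'dggcadba'
  #13 SA[13]=3  'ebgccfcdggcadba'
  #14 SA[14]=8  'fcdggcadba'
  #15 SA[15]=12  'gcadba'
  #16 SA[16]=5  'gccfcdggcadba'
  #17 SA[17]=11  'ggcadba'

[17, 14, 16, 4, 13, 6, 9, 7, 15, 0, 1, 2, 10, 3, 8, 12, 5, 11]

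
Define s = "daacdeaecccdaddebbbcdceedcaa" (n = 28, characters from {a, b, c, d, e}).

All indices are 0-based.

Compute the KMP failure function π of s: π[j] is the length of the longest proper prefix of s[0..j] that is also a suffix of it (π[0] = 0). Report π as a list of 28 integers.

π[0] = 0
j=1 s[j]='a': π[1]=0 (border '')
j=2 s[j]='a': π[2]=0 (border '')
j=3 s[j]='c': π[3]=0 (border '')
j=4 s[j]='d': π[4]=1 (border 'd')
j=5 s[j]='e': k: 1→0; π[5]=0 (border '')
j=6 s[j]='a': π[6]=0 (border '')
j=7 s[j]='e': π[7]=0 (border '')
j=8 s[j]='c': π[8]=0 (border '')
j=9 s[j]='c': π[9]=0 (border '')
j=10 s[j]='c': π[10]=0 (border '')
j=11 s[j]='d': π[11]=1 (border 'd')
j=12 s[j]='a': π[12]=2 (border 'da')
j=13 s[j]='d': k: 2→0; π[13]=1 (border 'd')
j=14 s[j]='d': k: 1→0; π[14]=1 (border 'd')
j=15 s[j]='e': k: 1→0; π[15]=0 (border '')
j=16 s[j]='b': π[16]=0 (border '')
j=17 s[j]='b': π[17]=0 (border '')
j=18 s[j]='b': π[18]=0 (border '')
j=19 s[j]='c': π[19]=0 (border '')
j=20 s[j]='d': π[20]=1 (border 'd')
j=21 s[j]='c': k: 1→0; π[21]=0 (border '')
j=22 s[j]='e': π[22]=0 (border '')
j=23 s[j]='e': π[23]=0 (border '')
j=24 s[j]='d': π[24]=1 (border 'd')
j=25 s[j]='c': k: 1→0; π[25]=0 (border '')
j=26 s[j]='a': π[26]=0 (border '')
j=27 s[j]='a': π[27]=0 (border '')

[0, 0, 0, 0, 1, 0, 0, 0, 0, 0, 0, 1, 2, 1, 1, 0, 0, 0, 0, 0, 1, 0, 0, 0, 1, 0, 0, 0]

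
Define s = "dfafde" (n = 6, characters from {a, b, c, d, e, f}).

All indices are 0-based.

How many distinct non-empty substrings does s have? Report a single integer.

19

rank→(start, suffix):
  0 → (2, 'afde')
  1 → (4, 'de')
  2 → (0, 'dfafde')
  3 → (5, 'e')
  4 → (1, 'fafde')
  5 → (3, 'fde')

SA = [2, 4, 0, 5, 1, 3]
[i] adj suffixes → lcp
  [1] 2/4 → 0 ('')
  [2] 4/0 → 1 ('d')
  [3] 0/5 → 0 ('')
  [4] 5/1 → 0 ('')
  [5] 1/3 → 1 ('f')

n(n+1)/2 = 6·7/2 = 21
Σ LCP = 0 + 0 + 1 + 0 + 0 + 1 = 2
distinct = 21 − 2 = 19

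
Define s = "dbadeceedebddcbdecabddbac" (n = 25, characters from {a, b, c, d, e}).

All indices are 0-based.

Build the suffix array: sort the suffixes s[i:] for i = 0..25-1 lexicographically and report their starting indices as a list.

[18, 23, 2, 22, 1, 19, 10, 14, 24, 17, 13, 5, 21, 0, 12, 20, 11, 8, 15, 3, 9, 16, 4, 7, 6]

rank | idx | suffix
   0 |  18 | abddbac
   1 |  23 | ac
   2 |   2 | adeceedebddcbdecabddbac
   3 |  22 | bac
   4 |   1 | badeceedebddcbdecabddbac
   5 |  19 | bddbac
   6 |  10 | bddcbdecabddbac
   7 |  14 | bdecabddbac
   8 |  24 | c
   9 |  17 | cabddbac
  10 |  13 | cbdecabddbac
  11 |   5 | ceedebddcbdecabddbac
  12 |  21 | dbac
  13 |   0 | dbadeceedebddcbdecabddbac
  14 |  12 | dcbdecabddbac
  15 |  20 | ddbac
  16 |  11 | ddcbdecabddbac
  17 |   8 | debddcbdecabddbac
  18 |  15 | decabddbac
  19 |   3 | deceedebddcbdecabddbac
  20 |   9 | ebddcbdecabddbac
  21 |  16 | ecabddbac
  22 |   4 | eceedebddcbdecabddbac
  23 |   7 | edebddcbdecabddbac
  24 |   6 | eedebddcbdecabddbac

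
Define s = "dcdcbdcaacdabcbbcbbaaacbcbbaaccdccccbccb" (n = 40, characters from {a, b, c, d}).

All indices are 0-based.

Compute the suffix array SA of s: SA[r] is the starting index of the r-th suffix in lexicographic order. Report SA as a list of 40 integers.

sorted suffixes:
  #0 SA[0]=19  'aaacbcbbaaccdccccbccb'
  #1 SA[1]=20  'aacbcbbaaccdccccbccb'
  #2 SA[2]=27  'aaccdccccbccb'
  #3 SA[3]=7  'aacdabcbbcbbaaacbcbbaaccdccccbccb'
  #4 SA[4]=11  'abcbbcbbaaacbcbbaaccdccccbccb'
  #5 SA[5]=21  'acbcbbaaccdccccbccb'
  #6 SA[6]=28  'accdccccbccb'
  #7 SA[7]=8  'acdabcbbcbbaaacbcbbaaccdccccbccb'
  #8 SA[8]=39  'b'
  #9 SA[9]=18  'baaacbcbbaaccdccccbccb'
  #10 SA[10]=26  'baaccdccccbccb'
  #11 SA[11]=17  'bbaaacbcbbaaccdccccbccb'
  #12 SA[12]=25  'bbaaccdccccbccb'
  #13 SA[13]=14  'bbcbbaaacbcbbaaccdccccbccb'
  #14 SA[14]=15  'bcbbaaacbcbbaaccdccccbccb'
  #15 SA[15]=23  'bcbbaaccdccccbccb'
  #16 SA[16]=12  'bcbbcbbaaacbcbbaaccdccccbccb'
  #17 SA[17]=36  'bccb'
  #18 SA[18]=4  'bdcaacdabcbbcbbaaacbcbbaaccdccccbccb'
  #19 SA[19]=6  'caacdabcbbcbbaaacbcbbaaccdccccbccb'
  #20 SA[20]=38  'cb'
  #21 SA[21]=16  'cbbaaacbcbbaaccdccccbccb'
  #22 SA[22]=24  'cbbaaccdccccbccb'
  #23 SA[23]=13  'cbbcbbaaacbcbbaaccdccccbccb'
  #24 SA[24]=22  'cbcbbaaccdccccbccb'
  #25 SA[25]=35  'cbccb'
  #26 SA[26]=3  'cbdcaacdabcbbcbbaaacbcbbaaccdccccbccb'
  #27 SA[27]=37  'ccb'
  #28 SA[28]=34  'ccbccb'
  #29 SA[29]=33  'cccbccb'
  #30 SA[30]=32  'ccccbccb'
  #31 SA[31]=29  'ccdccccbccb'
  #32 SA[32]=9  'cdabcbbcbbaaacbcbbaaccdccccbccb'
  #33 SA[33]=1  'cdcbdcaacdabcbbcbbaaacbcbbaaccdccccbccb'
  #34 SA[34]=30  'cdccccbccb'
  #35 SA[35]=10  'dabcbbcbbaaacbcbbaaccdccccbccb'
  #36 SA[36]=5  'dcaacdabcbbcbbaaacbcbbaaccdccccbccb'
  #37 SA[37]=2  'dcbdcaacdabcbbcbbaaacbcbbaaccdccccbccb'
  #38 SA[38]=31  'dccccbccb'
  #39 SA[39]=0  'dcdcbdcaacdabcbbcbbaaacbcbbaaccdccccbccb'

[19, 20, 27, 7, 11, 21, 28, 8, 39, 18, 26, 17, 25, 14, 15, 23, 12, 36, 4, 6, 38, 16, 24, 13, 22, 35, 3, 37, 34, 33, 32, 29, 9, 1, 30, 10, 5, 2, 31, 0]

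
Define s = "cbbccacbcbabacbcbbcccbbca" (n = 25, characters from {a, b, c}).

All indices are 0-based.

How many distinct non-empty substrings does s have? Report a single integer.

rank→(start, suffix):
  0 → (24, 'a')
  1 → (10, 'abacbcbbcccbbca')
  2 → (5, 'acbcbabacbcbbcccbbca')
  3 → (12, 'acbcbbcccbbca')
  4 → (9, 'babacbcbbcccbbca')
  5 → (11, 'bacbcbbcccbbca')
  6 → (21, 'bbca')
  7 → (1, 'bbccacbcbabacbcbbcccbbca')
  8 → (16, 'bbcccbbca')
  9 → (22, 'bca')
  10 → (7, 'bcbabacbcbbcccbbca')
  11 → (14, 'bcbbcccbbca')
  12 → (2, 'bccacbcbabacbcbbcccbbca')
  13 → (17, 'bcccbbca')
  14 → (23, 'ca')
  15 → (4, 'cacbcbabacbcbbcccbbca')
  16 → (8, 'cbabacbcbbcccbbca')
  17 → (20, 'cbbca')
  18 → (0, 'cbbccacbcbabacbcbbcccbbca')
  19 → (15, 'cbbcccbbca')
  20 → (6, 'cbcbabacbcbbcccbbca')
  21 → (13, 'cbcbbcccbbca')
  22 → (3, 'ccacbcbabacbcbbcccbbca')
  23 → (19, 'ccbbca')
  24 → (18, 'cccbbca')

SA = [24, 10, 5, 12, 9, 11, 21, 1, 16, 22, 7, 14, 2, 17, 23, 4, 8, 20, 0, 15, 6, 13, 3, 19, 18]
i: (SA[i-1],SA[i]) lcp shared
  1: (24,10) 1 'a'
  2: (10,5) 1 'a'
  3: (5,12) 5 'acbcb'
  4: (12,9) 0 ''
  5: (9,11) 2 'ba'
  6: (11,21) 1 'b'
  7: (21,1) 3 'bbc'
  8: (1,16) 4 'bbcc'
  9: (16,22) 1 'b'
  10: (22,7) 2 'bc'
  11: (7,14) 3 'bcb'
  12: (14,2) 2 'bc'
  13: (2,17) 3 'bcc'
  14: (17,23) 0 ''
  15: (23,4) 2 'ca'
  16: (4,8) 1 'c'
  17: (8,20) 2 'cb'
  18: (20,0) 4 'cbbc'
  19: (0,15) 5 'cbbcc'
  20: (15,6) 2 'cb'
  21: (6,13) 4 'cbcb'
  22: (13,3) 1 'c'
  23: (3,19) 2 'cc'
  24: (19,18) 2 'cc'

n(n+1)/2 = 25·26/2 = 325
Σ LCP = 0 + 1 + 1 + 5 + 0 + 2 + 1 + 3 + 4 + 1 + 2 + 3 + 2 + 3 + 0 + 2 + 1 + 2 + 4 + 5 + 2 + 4 + 1 + 2 + 2 = 53
distinct = 325 − 53 = 272

272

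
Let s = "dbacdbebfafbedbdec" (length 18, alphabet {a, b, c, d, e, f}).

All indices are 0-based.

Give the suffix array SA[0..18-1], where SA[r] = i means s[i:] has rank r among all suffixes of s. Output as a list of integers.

[2, 9, 1, 14, 5, 11, 7, 17, 3, 0, 13, 4, 15, 6, 16, 12, 8, 10]

sorted suffixes:
  #0 SA[0]=2  'acdbebfafbedbdec'
  #1 SA[1]=9  'afbedbdec'
  #2 SA[2]=1  'bacdbebfafbedbdec'
  #3 SA[3]=14  'bdec'
  #4 SA[4]=5  'bebfafbedbdec'
  #5 SA[5]=11  'bedbdec'
  #6 SA[6]=7  'bfafbedbdec'
  #7 SA[7]=17  'c'
  #8 SA[8]=3  'cdbebfafbedbdec'
  #9 SA[9]=0  'dbacdbebfafbedbdec'
  #10 SA[10]=13  'dbdec'
  #11 SA[11]=4  'dbebfafbedbdec'
  #12 SA[12]=15  'dec'
  #13 SA[13]=6  'ebfafbedbdec'
  #14 SA[14]=16  'ec'
  #15 SA[15]=12  'edbdec'
  #16 SA[16]=8  'fafbedbdec'
  #17 SA[17]=10  'fbedbdec'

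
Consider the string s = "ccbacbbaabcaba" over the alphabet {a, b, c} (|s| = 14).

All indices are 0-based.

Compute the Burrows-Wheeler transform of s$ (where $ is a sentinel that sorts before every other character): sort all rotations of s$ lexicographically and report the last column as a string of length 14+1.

rank  rotation         last
    0  $ccbacbbaabcaba  a
    1  a$ccbacbbaabcab  b
    2  aabcaba$ccbacbb  b
    3  aba$ccbacbbaabc  c
    4  abcaba$ccbacbba  a
    5  acbbaabcaba$ccb  b
    6  ba$ccbacbbaabca  a
    7  baabcaba$ccbacb  b
    8  bacbbaabcaba$cc  c
    9  bbaabcaba$ccbac  c
   10  bcaba$ccbacbbaa  a
   11  caba$ccbacbbaab  b
   12  cbacbbaabcaba$c  c
   13  cbbaabcaba$ccba  a
   14  ccbacbbaabcaba$  $

abbcababccabca$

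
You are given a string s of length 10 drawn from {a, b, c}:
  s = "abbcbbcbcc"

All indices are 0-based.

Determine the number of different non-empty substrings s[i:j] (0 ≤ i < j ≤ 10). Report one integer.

41

rank | idx | suffix
   0 |   0 | abbcbbcbcc
   1 |   1 | bbcbbcbcc
   2 |   4 | bbcbcc
   3 |   2 | bcbbcbcc
   4 |   5 | bcbcc
   5 |   7 | bcc
   6 |   9 | c
   7 |   3 | cbbcbcc
   8 |   6 | cbcc
   9 |   8 | cc

SA = [0, 1, 4, 2, 5, 7, 9, 3, 6, 8]
rank  pair      lcp
   1  s[0:],s[1:]  0  ''
   2  s[1:],s[4:]  4  'bbcb'
   3  s[4:],s[2:]  1  'b'
   4  s[2:],s[5:]  3  'bcb'
   5  s[5:],s[7:]  2  'bc'
   6  s[7:],s[9:]  0  ''
   7  s[9:],s[3:]  1  'c'
   8  s[3:],s[6:]  2  'cb'
   9  s[6:],s[8:]  1  'c'

n(n+1)/2 = 10·11/2 = 55
Σ LCP = 0 + 0 + 4 + 1 + 3 + 2 + 0 + 1 + 2 + 1 = 14
distinct = 55 − 14 = 41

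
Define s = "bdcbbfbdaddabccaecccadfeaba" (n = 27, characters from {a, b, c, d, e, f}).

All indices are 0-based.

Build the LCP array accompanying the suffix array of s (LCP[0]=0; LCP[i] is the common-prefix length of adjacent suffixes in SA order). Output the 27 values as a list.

sorted suffixes:
  #0 SA[0]=26  'a'
  #1 SA[1]=24  'aba'
  #2 SA[2]=11  'abccaecccadfeaba'
  #3 SA[3]=8  'addabccaecccadfeaba'
  #4 SA[4]=20  'adfeaba'
  #5 SA[5]=15  'aecccadfeaba'
  #6 SA[6]=25  'ba'
  #7 SA[7]=3  'bbfbdaddabccaecccadfeaba'
  #8 SA[8]=12  'bccaecccadfeaba'
  #9 SA[9]=6  'bdaddabccaecccadfeaba'
  #10 SA[10]=0  'bdcbbfbdaddabccaecccadfeaba'
  #11 SA[11]=4  'bfbdaddabccaecccadfeaba'
  #12 SA[12]=19  'cadfeaba'
  #13 SA[13]=14  'caecccadfeaba'
  #14 SA[14]=2  'cbbfbdaddabccaecccadfeaba'
  #15 SA[15]=18  'ccadfeaba'
  #16 SA[16]=13  'ccaecccadfeaba'
  #17 SA[17]=17  'cccadfeaba'
  #18 SA[18]=10  'dabccaecccadfeaba'
  #19 SA[19]=7  'daddabccaecccadfeaba'
  #20 SA[20]=1  'dcbbfbdaddabccaecccadfeaba'
  #21 SA[21]=9  'ddabccaecccadfeaba'
  #22 SA[22]=21  'dfeaba'
  #23 SA[23]=23  'eaba'
  #24 SA[24]=16  'ecccadfeaba'
  #25 SA[25]=5  'fbdaddabccaecccadfeaba'
  #26 SA[26]=22  'feaba'

SA = [26, 24, 11, 8, 20, 15, 25, 3, 12, 6, 0, 4, 19, 14, 2, 18, 13, 17, 10, 7, 1, 9, 21, 23, 16, 5, 22]
[i] adj suffixes → lcp
  [1] 26/24 → 1 ('a')
  [2] 24/11 → 2 ('ab')
  [3] 11/8 → 1 ('a')
  [4] 8/20 → 2 ('ad')
  [5] 20/15 → 1 ('a')
  [6] 15/25 → 0 ('')
  [7] 25/3 → 1 ('b')
  [8] 3/12 → 1 ('b')
  [9] 12/6 → 1 ('b')
  [10] 6/0 → 2 ('bd')
  [11] 0/4 → 1 ('b')
  [12] 4/19 → 0 ('')
  [13] 19/14 → 2 ('ca')
  [14] 14/2 → 1 ('c')
  [15] 2/18 → 1 ('c')
  [16] 18/13 → 3 ('cca')
  [17] 13/17 → 2 ('cc')
  [18] 17/10 → 0 ('')
  [19] 10/7 → 2 ('da')
  [20] 7/1 → 1 ('d')
  [21] 1/9 → 1 ('d')
  [22] 9/21 → 1 ('d')
  [23] 21/23 → 0 ('')
  [24] 23/16 → 1 ('e')
  [25] 16/5 → 0 ('')
  [26] 5/22 → 1 ('f')

[0, 1, 2, 1, 2, 1, 0, 1, 1, 1, 2, 1, 0, 2, 1, 1, 3, 2, 0, 2, 1, 1, 1, 0, 1, 0, 1]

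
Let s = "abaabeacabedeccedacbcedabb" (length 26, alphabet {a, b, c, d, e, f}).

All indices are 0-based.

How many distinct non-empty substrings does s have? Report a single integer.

sorted suffixes:
  #0 SA[0]=2  'aabeacabedeccedacbcedabb'
  #1 SA[1]=0  'abaabeacabedeccedacbcedabb'
  #2 SA[2]=23  'abb'
  #3 SA[3]=3  'abeacabedeccedacbcedabb'
  #4 SA[4]=8  'abedeccedacbcedabb'
  #5 SA[5]=6  'acabedeccedacbcedabb'
  #6 SA[6]=17  'acbcedabb'
  #7 SA[7]=25  'b'
  #8 SA[8]=1  'baabeacabedeccedacbcedabb'
  #9 SA[9]=24  'bb'
  #10 SA[10]=19  'bcedabb'
  #11 SA[11]=4  'beacabedeccedacbcedabb'
  #12 SA[12]=9  'bedeccedacbcedabb'
  #13 SA[13]=7  'cabedeccedacbcedabb'
  #14 SA[14]=18  'cbcedabb'
  #15 SA[15]=13  'ccedacbcedabb'
  #16 SA[16]=20  'cedabb'
  #17 SA[17]=14  'cedacbcedabb'
  #18 SA[18]=22  'dabb'
  #19 SA[19]=16  'dacbcedabb'
  #20 SA[20]=11  'deccedacbcedabb'
  #21 SA[21]=5  'eacabedeccedacbcedabb'
  #22 SA[22]=12  'eccedacbcedabb'
  #23 SA[23]=21  'edabb'
  #24 SA[24]=15  'edacbcedabb'
  #25 SA[25]=10  'edeccedacbcedabb'

SA = [2, 0, 23, 3, 8, 6, 17, 25, 1, 24, 19, 4, 9, 7, 18, 13, 20, 14, 22, 16, 11, 5, 12, 21, 15, 10]
i: (SA[i-1],SA[i]) lcp shared
  1: (2,0) 1 'a'
  2: (0,23) 2 'ab'
  3: (23,3) 2 'ab'
  4: (3,8) 3 'abe'
  5: (8,6) 1 'a'
  6: (6,17) 2 'ac'
  7: (17,25) 0 ''
  8: (25,1) 1 'b'
  9: (1,24) 1 'b'
  10: (24,19) 1 'b'
  11: (19,4) 1 'b'
  12: (4,9) 2 'be'
  13: (9,7) 0 ''
  14: (7,18) 1 'c'
  15: (18,13) 1 'c'
  16: (13,20) 1 'c'
  17: (20,14) 4 'ceda'
  18: (14,22) 0 ''
  19: (22,16) 2 'da'
  20: (16,11) 1 'd'
  21: (11,5) 0 ''
  22: (5,12) 1 'e'
  23: (12,21) 1 'e'
  24: (21,15) 3 'eda'
  25: (15,10) 2 'ed'

n(n+1)/2 = 26·27/2 = 351
Σ LCP = 0 + 1 + 2 + 2 + 3 + 1 + 2 + 0 + 1 + 1 + 1 + 1 + 2 + 0 + 1 + 1 + 1 + 4 + 0 + 2 + 1 + 0 + 1 + 1 + 3 + 2 = 34
distinct = 351 − 34 = 317

317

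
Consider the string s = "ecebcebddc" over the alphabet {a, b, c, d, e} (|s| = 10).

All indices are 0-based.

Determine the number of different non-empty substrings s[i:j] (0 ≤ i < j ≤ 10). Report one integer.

rank | idx | suffix
   0 |   3 | bcebddc
   1 |   6 | bddc
   2 |   9 | c
   3 |   1 | cebcebddc
   4 |   4 | cebddc
   5 |   8 | dc
   6 |   7 | ddc
   7 |   2 | ebcebddc
   8 |   5 | ebddc
   9 |   0 | ecebcebddc

SA = [3, 6, 9, 1, 4, 8, 7, 2, 5, 0]
i: (SA[i-1],SA[i]) lcp shared
  1: (3,6) 1 'b'
  2: (6,9) 0 ''
  3: (9,1) 1 'c'
  4: (1,4) 3 'ceb'
  5: (4,8) 0 ''
  6: (8,7) 1 'd'
  7: (7,2) 0 ''
  8: (2,5) 2 'eb'
  9: (5,0) 1 'e'

n(n+1)/2 = 10·11/2 = 55
Σ LCP = 0 + 1 + 0 + 1 + 3 + 0 + 1 + 0 + 2 + 1 = 9
distinct = 55 − 9 = 46

46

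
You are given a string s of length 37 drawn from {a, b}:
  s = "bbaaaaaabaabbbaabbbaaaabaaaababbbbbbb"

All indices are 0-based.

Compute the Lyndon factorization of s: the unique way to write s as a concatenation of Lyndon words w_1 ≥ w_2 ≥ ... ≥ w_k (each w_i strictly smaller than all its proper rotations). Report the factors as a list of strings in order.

["b", "b", "aaaaaabaabbbaabbbaaaabaaaababbbbbbb"]

emit factor 1: 'b' (i=0, period=1)
emit factor 2: 'b' (i=1, period=1)
emit factor 3: 'aaaaaabaabbbaabbbaaaabaaaababbbbbbb' (i=2, period=35)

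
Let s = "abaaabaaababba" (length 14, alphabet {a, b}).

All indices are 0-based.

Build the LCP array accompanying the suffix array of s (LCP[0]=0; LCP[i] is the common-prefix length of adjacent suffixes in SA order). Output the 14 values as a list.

[0, 1, 5, 2, 4, 1, 7, 3, 2, 0, 2, 6, 2, 1]

sorted suffixes:
  #0 SA[0]=13  'a'
  #1 SA[1]=2  'aaabaaababba'
  #2 SA[2]=6  'aaababba'
  #3 SA[3]=3  'aabaaababba'
  #4 SA[4]=7  'aababba'
  #5 SA[5]=0  'abaaabaaababba'
  #6 SA[6]=4  'abaaababba'
  #7 SA[7]=8  'ababba'
  #8 SA[8]=10  'abba'
  #9 SA[9]=12  'ba'
  #10 SA[10]=1  'baaabaaababba'
  #11 SA[11]=5  'baaababba'
  #12 SA[12]=9  'babba'
  #13 SA[13]=11  'bba'

SA = [13, 2, 6, 3, 7, 0, 4, 8, 10, 12, 1, 5, 9, 11]
rank  pair      lcp
   1  s[13:],s[2:]  1  'a'
   2  s[2:],s[6:]  5  'aaaba'
   3  s[6:],s[3:]  2  'aa'
   4  s[3:],s[7:]  4  'aaba'
   5  s[7:],s[0:]  1  'a'
   6  s[0:],s[4:]  7  'abaaaba'
   7  s[4:],s[8:]  3  'aba'
   8  s[8:],s[10:]  2  'ab'
   9  s[10:],s[12:]  0  ''
  10  s[12:],s[1:]  2  'ba'
  11  s[1:],s[5:]  6  'baaaba'
  12  s[5:],s[9:]  2  'ba'
  13  s[9:],s[11:]  1  'b'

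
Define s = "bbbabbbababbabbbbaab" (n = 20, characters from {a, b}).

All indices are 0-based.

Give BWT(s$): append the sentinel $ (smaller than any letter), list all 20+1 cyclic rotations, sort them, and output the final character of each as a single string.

rank  rotation               last
    0  $bbbabbbababbabbbbaab  b
    1  aab$bbbabbbababbabbbb  b
    2  ab$bbbabbbababbabbbba  a
    3  ababbabbbbaab$bbbabbb  b
    4  abbabbbbaab$bbbabbbab  b
    5  abbbababbabbbbaab$bbb  b
    6  abbbbaab$bbbabbbababb  b
    7  b$bbbabbbababbabbbbaa  a
    8  baab$bbbabbbababbabbb  b
    9  bababbabbbbaab$bbbabb  b
   10  babbabbbbaab$bbbabbba  a
   11  babbbababbabbbbaab$bb  b
   12  babbbbaab$bbbabbbabab  b
   13  bbaab$bbbabbbababbabb  b
   14  bbababbabbbbaab$bbbab  b
   15  bbabbbababbabbbbaab$b  b
   16  bbabbbbaab$bbbabbbaba  a
   17  bbbaab$bbbabbbababbab  b
   18  bbbababbabbbbaab$bbba  a
   19  bbbabbbababbabbbbaab$  $
   20  bbbbaab$bbbabbbababba  a

bbabbbbabbabbbbbaba$a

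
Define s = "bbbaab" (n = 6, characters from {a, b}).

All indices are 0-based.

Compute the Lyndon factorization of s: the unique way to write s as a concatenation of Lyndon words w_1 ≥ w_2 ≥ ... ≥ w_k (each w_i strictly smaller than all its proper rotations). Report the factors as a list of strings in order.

["b", "b", "b", "aab"]

emit factor 1: 'b' (i=0, period=1)
emit factor 2: 'b' (i=1, period=1)
emit factor 3: 'b' (i=2, period=1)
emit factor 4: 'aab' (i=3, period=3)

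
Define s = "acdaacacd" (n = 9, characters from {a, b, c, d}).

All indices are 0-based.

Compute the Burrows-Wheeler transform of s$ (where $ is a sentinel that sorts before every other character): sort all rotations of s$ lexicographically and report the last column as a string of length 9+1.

ddac$aaacc

rank  rotation    last
    0  $acdaacacd  d
    1  aacacd$acd  d
    2  acacd$acda  a
    3  acd$acdaac  c
    4  acdaacacd$  $
    5  cacd$acdaa  a
    6  cd$acdaaca  a
    7  cdaacacd$a  a
    8  d$acdaacac  c
    9  daacacd$ac  c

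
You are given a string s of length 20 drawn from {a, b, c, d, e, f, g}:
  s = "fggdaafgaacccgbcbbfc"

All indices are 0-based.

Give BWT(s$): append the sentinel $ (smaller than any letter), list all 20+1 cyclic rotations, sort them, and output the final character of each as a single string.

rank  rotation               last
    0  $fggdaafgaacccgbcbbfc  c
    1  aacccgbcbbfc$fggdaafg  g
    2  aafgaacccgbcbbfc$fggd  d
    3  acccgbcbbfc$fggdaafga  a
    4  afgaacccgbcbbfc$fggda  a
    5  bbfc$fggdaafgaacccgbc  c
    6  bcbbfc$fggdaafgaacccg  g
    7  bfc$fggdaafgaacccgbcb  b
    8  c$fggdaafgaacccgbcbbf  f
    9  cbbfc$fggdaafgaacccgb  b
   10  cccgbcbbfc$fggdaafgaa  a
   11  ccgbcbbfc$fggdaafgaac  c
   12  cgbcbbfc$fggdaafgaacc  c
   13  daafgaacccgbcbbfc$fgg  g
   14  fc$fggdaafgaacccgbcbb  b
   15  fgaacccgbcbbfc$fggdaa  a
   16  fggdaafgaacccgbcbbfc$  $
   17  gaacccgbcbbfc$fggdaaf  f
   18  gbcbbfc$fggdaafgaaccc  c
   19  gdaafgaacccgbcbbfc$fg  g
   20  ggdaafgaacccgbcbbfc$f  f

cgdaacgbfbaccgba$fcgf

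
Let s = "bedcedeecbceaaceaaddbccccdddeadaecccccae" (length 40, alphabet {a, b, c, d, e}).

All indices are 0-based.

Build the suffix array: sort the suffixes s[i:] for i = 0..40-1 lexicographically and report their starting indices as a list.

sorted suffixes:
  #0 SA[0]=12  'aaceaaddbccccdddeadaecccccae'
  #1 SA[1]=16  'aaddbccccdddeadaecccccae'
  #2 SA[2]=13  'aceaaddbccccdddeadaecccccae'
  #3 SA[3]=29  'adaecccccae'
  #4 SA[4]=17  'addbccccdddeadaecccccae'
  #5 SA[5]=38  'ae'
  #6 SA[6]=31  'aecccccae'
  #7 SA[7]=20  'bccccdddeadaecccccae'
  #8 SA[8]=9  'bceaaceaaddbccccdddeadaecccccae'
  #9 SA[9]=0  'bedcedeecbceaaceaaddbccccdddeadaecccccae'
  #10 SA[10]=37  'cae'
  #11 SA[11]=8  'cbceaaceaaddbccccdddeadaecccccae'
  #12 SA[12]=36  'ccae'
  #13 SA[13]=35  'cccae'
  #14 SA[14]=34  'ccccae'
  #15 SA[15]=33  'cccccae'
  #16 SA[16]=21  'ccccdddeadaecccccae'
  #17 SA[17]=22  'cccdddeadaecccccae'
  #18 SA[18]=23  'ccdddeadaecccccae'
  #19 SA[19]=24  'cdddeadaecccccae'
  #20 SA[20]=10  'ceaaceaaddbccccdddeadaecccccae'
  #21 SA[21]=14  'ceaaddbccccdddeadaecccccae'
  #22 SA[22]=3  'cedeecbceaaceaaddbccccdddeadaecccccae'
  #23 SA[23]=30  'daecccccae'
  #24 SA[24]=19  'dbccccdddeadaecccccae'
  #25 SA[25]=2  'dcedeecbceaaceaaddbccccdddeadaecccccae'
  #26 SA[26]=18  'ddbccccdddeadaecccccae'
  #27 SA[27]=25  'dddeadaecccccae'
  #28 SA[28]=26  'ddeadaecccccae'
  #29 SA[29]=27  'deadaecccccae'
  #30 SA[30]=5  'deecbceaaceaaddbccccdddeadaecccccae'
  #31 SA[31]=39  'e'
  #32 SA[32]=11  'eaaceaaddbccccdddeadaecccccae'
  #33 SA[33]=15  'eaaddbccccdddeadaecccccae'
  #34 SA[34]=28  'eadaecccccae'
  #35 SA[35]=7  'ecbceaaceaaddbccccdddeadaecccccae'
  #36 SA[36]=32  'ecccccae'
  #37 SA[37]=1  'edcedeecbceaaceaaddbccccdddeadaecccccae'
  #38 SA[38]=4  'edeecbceaaceaaddbccccdddeadaecccccae'
  #39 SA[39]=6  'eecbceaaceaaddbccccdddeadaecccccae'

[12, 16, 13, 29, 17, 38, 31, 20, 9, 0, 37, 8, 36, 35, 34, 33, 21, 22, 23, 24, 10, 14, 3, 30, 19, 2, 18, 25, 26, 27, 5, 39, 11, 15, 28, 7, 32, 1, 4, 6]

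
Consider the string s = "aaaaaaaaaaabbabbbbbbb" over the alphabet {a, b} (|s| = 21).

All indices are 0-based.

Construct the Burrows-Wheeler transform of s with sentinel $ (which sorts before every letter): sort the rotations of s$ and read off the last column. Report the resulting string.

b$aaaaaaaaaabbbbabbbba

rank  rotation                last
    0  $aaaaaaaaaaabbabbbbbbb  b
    1  aaaaaaaaaaabbabbbbbbb$  $
    2  aaaaaaaaaabbabbbbbbb$a  a
    3  aaaaaaaaabbabbbbbbb$aa  a
    4  aaaaaaaabbabbbbbbb$aaa  a
    5  aaaaaaabbabbbbbbb$aaaa  a
    6  aaaaaabbabbbbbbb$aaaaa  a
    7  aaaaabbabbbbbbb$aaaaaa  a
    8  aaaabbabbbbbbb$aaaaaaa  a
    9  aaabbabbbbbbb$aaaaaaaa  a
   10  aabbabbbbbbb$aaaaaaaaa  a
   11  abbabbbbbbb$aaaaaaaaaa  a
   12  abbbbbbb$aaaaaaaaaaabb  b
   13  b$aaaaaaaaaaabbabbbbbb  b
   14  babbbbbbb$aaaaaaaaaaab  b
   15  bb$aaaaaaaaaaabbabbbbb  b
   16  bbabbbbbbb$aaaaaaaaaaa  a
   17  bbb$aaaaaaaaaaabbabbbb  b
   18  bbbb$aaaaaaaaaaabbabbb  b
   19  bbbbb$aaaaaaaaaaabbabb  b
   20  bbbbbb$aaaaaaaaaaabbab  b
   21  bbbbbbb$aaaaaaaaaaabba  a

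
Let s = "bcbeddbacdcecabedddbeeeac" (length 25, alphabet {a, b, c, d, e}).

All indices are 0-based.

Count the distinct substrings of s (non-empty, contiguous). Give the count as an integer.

sorted suffixes:
  #0 SA[0]=13  'abedddbeeeac'
  #1 SA[1]=23  'ac'
  #2 SA[2]=7  'acdcecabedddbeeeac'
  #3 SA[3]=6  'bacdcecabedddbeeeac'
  #4 SA[4]=0  'bcbeddbacdcecabedddbeeeac'
  #5 SA[5]=2  'beddbacdcecabedddbeeeac'
  #6 SA[6]=14  'bedddbeeeac'
  #7 SA[7]=19  'beeeac'
  #8 SA[8]=24  'c'
  #9 SA[9]=12  'cabedddbeeeac'
  #10 SA[10]=1  'cbeddbacdcecabedddbeeeac'
  #11 SA[11]=8  'cdcecabedddbeeeac'
  #12 SA[12]=10  'cecabedddbeeeac'
  #13 SA[13]=5  'dbacdcecabedddbeeeac'
  #14 SA[14]=18  'dbeeeac'
  #15 SA[15]=9  'dcecabedddbeeeac'
  #16 SA[16]=4  'ddbacdcecabedddbeeeac'
  #17 SA[17]=17  'ddbeeeac'
  #18 SA[18]=16  'dddbeeeac'
  #19 SA[19]=22  'eac'
  #20 SA[20]=11  'ecabedddbeeeac'
  #21 SA[21]=3  'eddbacdcecabedddbeeeac'
  #22 SA[22]=15  'edddbeeeac'
  #23 SA[23]=21  'eeac'
  #24 SA[24]=20  'eeeac'

SA = [13, 23, 7, 6, 0, 2, 14, 19, 24, 12, 1, 8, 10, 5, 18, 9, 4, 17, 16, 22, 11, 3, 15, 21, 20]
i: (SA[i-1],SA[i]) lcp shared
  1: (13,23) 1 'a'
  2: (23,7) 2 'ac'
  3: (7,6) 0 ''
  4: (6,0) 1 'b'
  5: (0,2) 1 'b'
  6: (2,14) 4 'bedd'
  7: (14,19) 2 'be'
  8: (19,24) 0 ''
  9: (24,12) 1 'c'
  10: (12,1) 1 'c'
  11: (1,8) 1 'c'
  12: (8,10) 1 'c'
  13: (10,5) 0 ''
  14: (5,18) 2 'db'
  15: (18,9) 1 'd'
  16: (9,4) 1 'd'
  17: (4,17) 3 'ddb'
  18: (17,16) 2 'dd'
  19: (16,22) 0 ''
  20: (22,11) 1 'e'
  21: (11,3) 1 'e'
  22: (3,15) 3 'edd'
  23: (15,21) 1 'e'
  24: (21,20) 2 'ee'

n(n+1)/2 = 25·26/2 = 325
Σ LCP = 0 + 1 + 2 + 0 + 1 + 1 + 4 + 2 + 0 + 1 + 1 + 1 + 1 + 0 + 2 + 1 + 1 + 3 + 2 + 0 + 1 + 1 + 3 + 1 + 2 = 32
distinct = 325 − 32 = 293

293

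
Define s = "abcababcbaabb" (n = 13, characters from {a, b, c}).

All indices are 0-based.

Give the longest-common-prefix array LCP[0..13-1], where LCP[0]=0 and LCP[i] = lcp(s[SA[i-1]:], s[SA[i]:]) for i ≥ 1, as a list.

rank→(start, suffix):
  0 → (9, 'aabb')
  1 → (3, 'ababcbaabb')
  2 → (10, 'abb')
  3 → (0, 'abcababcbaabb')
  4 → (5, 'abcbaabb')
  5 → (12, 'b')
  6 → (8, 'baabb')
  7 → (4, 'babcbaabb')
  8 → (11, 'bb')
  9 → (1, 'bcababcbaabb')
  10 → (6, 'bcbaabb')
  11 → (2, 'cababcbaabb')
  12 → (7, 'cbaabb')

SA = [9, 3, 10, 0, 5, 12, 8, 4, 11, 1, 6, 2, 7]
i: (SA[i-1],SA[i]) lcp shared
  1: (9,3) 1 'a'
  2: (3,10) 2 'ab'
  3: (10,0) 2 'ab'
  4: (0,5) 3 'abc'
  5: (5,12) 0 ''
  6: (12,8) 1 'b'
  7: (8,4) 2 'ba'
  8: (4,11) 1 'b'
  9: (11,1) 1 'b'
  10: (1,6) 2 'bc'
  11: (6,2) 0 ''
  12: (2,7) 1 'c'

[0, 1, 2, 2, 3, 0, 1, 2, 1, 1, 2, 0, 1]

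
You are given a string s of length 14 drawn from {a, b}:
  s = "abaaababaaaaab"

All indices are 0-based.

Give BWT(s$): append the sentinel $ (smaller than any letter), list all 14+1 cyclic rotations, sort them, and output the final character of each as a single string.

bbaabaaab$aaaaa

rank  rotation         last
    0  $abaaababaaaaab  b
    1  aaaaab$abaaabab  b
    2  aaaab$abaaababa  a
    3  aaab$abaaababaa  a
    4  aaababaaaaab$ab  b
    5  aab$abaaababaaa  a
    6  aababaaaaab$aba  a
    7  ab$abaaababaaaa  a
    8  abaaaaab$abaaab  b
    9  abaaababaaaaab$  $
   10  ababaaaaab$abaa  a
   11  b$abaaababaaaaa  a
   12  baaaaab$abaaaba  a
   13  baaababaaaaab$a  a
   14  babaaaaab$abaaa  a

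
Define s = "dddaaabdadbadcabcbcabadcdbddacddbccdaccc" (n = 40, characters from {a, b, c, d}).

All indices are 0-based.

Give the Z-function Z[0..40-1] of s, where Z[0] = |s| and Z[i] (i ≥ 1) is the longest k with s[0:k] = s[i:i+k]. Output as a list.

[40, 2, 1, 0, 0, 0, 0, 1, 0, 1, 0, 0, 1, 0, 0, 0, 0, 0, 0, 0, 0, 0, 1, 0, 1, 0, 2, 1, 0, 0, 2, 1, 0, 0, 0, 1, 0, 0, 0, 0]

Z[0]=40
i=1: outside box; Z[1]=2 extend→box=[1,3)
i=2: min(r-i=1, Z[1]=2)=1; Z[2]=1
i=3: outside box; Z[3]=0
i=4: outside box; Z[4]=0
i=5: outside box; Z[5]=0
i=6: outside box; Z[6]=0
i=7: outside box; Z[7]=1 extend→box=[7,8)
i=8: outside box; Z[8]=0
i=9: outside box; Z[9]=1 extend→box=[9,10)
i=10: outside box; Z[10]=0
i=11: outside box; Z[11]=0
i=12: outside box; Z[12]=1 extend→box=[12,13)
i=13: outside box; Z[13]=0
i=14: outside box; Z[14]=0
i=15: outside box; Z[15]=0
i=16: outside box; Z[16]=0
i=17: outside box; Z[17]=0
i=18: outside box; Z[18]=0
i=19: outside box; Z[19]=0
i=20: outside box; Z[20]=0
i=21: outside box; Z[21]=0
i=22: outside box; Z[22]=1 extend→box=[22,23)
i=23: outside box; Z[23]=0
i=24: outside box; Z[24]=1 extend→box=[24,25)
i=25: outside box; Z[25]=0
i=26: outside box; Z[26]=2 extend→box=[26,28)
i=27: min(r-i=1, Z[1]=2)=1; Z[27]=1
i=28: outside box; Z[28]=0
i=29: outside box; Z[29]=0
i=30: outside box; Z[30]=2 extend→box=[30,32)
i=31: min(r-i=1, Z[1]=2)=1; Z[31]=1
i=32: outside box; Z[32]=0
i=33: outside box; Z[33]=0
i=34: outside box; Z[34]=0
i=35: outside box; Z[35]=1 extend→box=[35,36)
i=36: outside box; Z[36]=0
i=37: outside box; Z[37]=0
i=38: outside box; Z[38]=0
i=39: outside box; Z[39]=0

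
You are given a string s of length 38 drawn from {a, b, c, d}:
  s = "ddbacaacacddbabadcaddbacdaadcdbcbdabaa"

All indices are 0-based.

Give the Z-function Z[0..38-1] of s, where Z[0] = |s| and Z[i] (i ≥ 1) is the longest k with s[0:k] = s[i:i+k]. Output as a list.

[38, 1, 0, 0, 0, 0, 0, 0, 0, 0, 4, 1, 0, 0, 0, 0, 1, 0, 0, 5, 1, 0, 0, 0, 1, 0, 0, 1, 0, 1, 0, 0, 0, 1, 0, 0, 0, 0]

Z[0]=38
i=1: fresh scan; Z[1]=1 grow→box=[1,2)
i=2: fresh scan; Z[2]=0
i=3: fresh scan; Z[3]=0
i=4: fresh scan; Z[4]=0
i=5: fresh scan; Z[5]=0
i=6: fresh scan; Z[6]=0
i=7: fresh scan; Z[7]=0
i=8: fresh scan; Z[8]=0
i=9: fresh scan; Z[9]=0
i=10: fresh scan; Z[10]=4 grow→box=[10,14)
i=11: min(r-i=3, Z[1]=1)=1; Z[11]=1
i=12: min(r-i=2, Z[2]=0)=0; Z[12]=0
i=13: min(r-i=1, Z[3]=0)=0; Z[13]=0
i=14: fresh scan; Z[14]=0
i=15: fresh scan; Z[15]=0
i=16: fresh scan; Z[16]=1 grow→box=[16,17)
i=17: fresh scan; Z[17]=0
i=18: fresh scan; Z[18]=0
i=19: fresh scan; Z[19]=5 grow→box=[19,24)
i=20: min(r-i=4, Z[1]=1)=1; Z[20]=1
i=21: min(r-i=3, Z[2]=0)=0; Z[21]=0
i=22: min(r-i=2, Z[3]=0)=0; Z[22]=0
i=23: min(r-i=1, Z[4]=0)=0; Z[23]=0
i=24: fresh scan; Z[24]=1 grow→box=[24,25)
i=25: fresh scan; Z[25]=0
i=26: fresh scan; Z[26]=0
i=27: fresh scan; Z[27]=1 grow→box=[27,28)
i=28: fresh scan; Z[28]=0
i=29: fresh scan; Z[29]=1 grow→box=[29,30)
i=30: fresh scan; Z[30]=0
i=31: fresh scan; Z[31]=0
i=32: fresh scan; Z[32]=0
i=33: fresh scan; Z[33]=1 grow→box=[33,34)
i=34: fresh scan; Z[34]=0
i=35: fresh scan; Z[35]=0
i=36: fresh scan; Z[36]=0
i=37: fresh scan; Z[37]=0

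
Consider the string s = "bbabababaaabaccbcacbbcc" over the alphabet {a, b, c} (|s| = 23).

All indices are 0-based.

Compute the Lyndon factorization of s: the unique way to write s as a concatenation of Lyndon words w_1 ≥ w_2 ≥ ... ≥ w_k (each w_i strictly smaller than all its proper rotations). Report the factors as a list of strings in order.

emit factor 1: 'b' (i=0, period=1)
emit factor 2: 'b' (i=1, period=1)
emit factor 3: 'ab' (i=2, period=2)
emit factor 4: 'ab' (i=4, period=2)
emit factor 5: 'ab' (i=6, period=2)
emit factor 6: 'aaabaccbcacbbcc' (i=8, period=15)

["b", "b", "ab", "ab", "ab", "aaabaccbcacbbcc"]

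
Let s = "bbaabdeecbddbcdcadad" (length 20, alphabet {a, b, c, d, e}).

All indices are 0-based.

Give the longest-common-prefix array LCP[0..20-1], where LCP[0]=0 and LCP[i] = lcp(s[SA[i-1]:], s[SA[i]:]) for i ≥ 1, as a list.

rank→(start, suffix):
  0 → (2, 'aabdeecbddbcdcadad')
  1 → (3, 'abdeecbddbcdcadad')
  2 → (18, 'ad')
  3 → (16, 'adad')
  4 → (1, 'baabdeecbddbcdcadad')
  5 → (0, 'bbaabdeecbddbcdcadad')
  6 → (12, 'bcdcadad')
  7 → (9, 'bddbcdcadad')
  8 → (4, 'bdeecbddbcdcadad')
  9 → (15, 'cadad')
  10 → (8, 'cbddbcdcadad')
  11 → (13, 'cdcadad')
  12 → (19, 'd')
  13 → (17, 'dad')
  14 → (11, 'dbcdcadad')
  15 → (14, 'dcadad')
  16 → (10, 'ddbcdcadad')
  17 → (5, 'deecbddbcdcadad')
  18 → (7, 'ecbddbcdcadad')
  19 → (6, 'eecbddbcdcadad')

SA = [2, 3, 18, 16, 1, 0, 12, 9, 4, 15, 8, 13, 19, 17, 11, 14, 10, 5, 7, 6]
rank  pair      lcp
   1  s[2:],s[3:]  1  'a'
   2  s[3:],s[18:]  1  'a'
   3  s[18:],s[16:]  2  'ad'
   4  s[16:],s[1:]  0  ''
   5  s[1:],s[0:]  1  'b'
   6  s[0:],s[12:]  1  'b'
   7  s[12:],s[9:]  1  'b'
   8  s[9:],s[4:]  2  'bd'
   9  s[4:],s[15:]  0  ''
  10  s[15:],s[8:]  1  'c'
  11  s[8:],s[13:]  1  'c'
  12  s[13:],s[19:]  0  ''
  13  s[19:],s[17:]  1  'd'
  14  s[17:],s[11:]  1  'd'
  15  s[11:],s[14:]  1  'd'
  16  s[14:],s[10:]  1  'd'
  17  s[10:],s[5:]  1  'd'
  18  s[5:],s[7:]  0  ''
  19  s[7:],s[6:]  1  'e'

[0, 1, 1, 2, 0, 1, 1, 1, 2, 0, 1, 1, 0, 1, 1, 1, 1, 1, 0, 1]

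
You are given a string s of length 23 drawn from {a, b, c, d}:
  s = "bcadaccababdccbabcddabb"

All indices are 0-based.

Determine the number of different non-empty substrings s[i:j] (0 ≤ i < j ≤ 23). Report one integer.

248

rank | idx | suffix
   0 |   7 | ababdccbabcddabb
   1 |  20 | abb
   2 |  15 | abcddabb
   3 |   9 | abdccbabcddabb
   4 |   4 | accababdccbabcddabb
   5 |   2 | adaccababdccbabcddabb
   6 |  22 | b
   7 |  14 | babcddabb
   8 |   8 | babdccbabcddabb
   9 |  21 | bb
  10 |   0 | bcadaccababdccbabcddabb
  11 |  16 | bcddabb
  12 |  10 | bdccbabcddabb
  13 |   6 | cababdccbabcddabb
  14 |   1 | cadaccababdccbabcddabb
  15 |  13 | cbabcddabb
  16 |   5 | ccababdccbabcddabb
  17 |  12 | ccbabcddabb
  18 |  17 | cddabb
  19 |  19 | dabb
  20 |   3 | daccababdccbabcddabb
  21 |  11 | dccbabcddabb
  22 |  18 | ddabb

SA = [7, 20, 15, 9, 4, 2, 22, 14, 8, 21, 0, 16, 10, 6, 1, 13, 5, 12, 17, 19, 3, 11, 18]
i: (SA[i-1],SA[i]) lcp shared
  1: (7,20) 2 'ab'
  2: (20,15) 2 'ab'
  3: (15,9) 2 'ab'
  4: (9,4) 1 'a'
  5: (4,2) 1 'a'
  6: (2,22) 0 ''
  7: (22,14) 1 'b'
  8: (14,8) 3 'bab'
  9: (8,21) 1 'b'
  10: (21,0) 1 'b'
  11: (0,16) 2 'bc'
  12: (16,10) 1 'b'
  13: (10,6) 0 ''
  14: (6,1) 2 'ca'
  15: (1,13) 1 'c'
  16: (13,5) 1 'c'
  17: (5,12) 2 'cc'
  18: (12,17) 1 'c'
  19: (17,19) 0 ''
  20: (19,3) 2 'da'
  21: (3,11) 1 'd'
  22: (11,18) 1 'd'

n(n+1)/2 = 23·24/2 = 276
Σ LCP = 0 + 2 + 2 + 2 + 1 + 1 + 0 + 1 + 3 + 1 + 1 + 2 + 1 + 0 + 2 + 1 + 1 + 2 + 1 + 0 + 2 + 1 + 1 = 28
distinct = 276 − 28 = 248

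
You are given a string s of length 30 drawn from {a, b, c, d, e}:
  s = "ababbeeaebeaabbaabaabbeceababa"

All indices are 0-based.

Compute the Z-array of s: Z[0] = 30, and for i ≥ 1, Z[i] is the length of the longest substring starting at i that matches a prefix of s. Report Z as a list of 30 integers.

[30, 0, 2, 0, 0, 0, 0, 1, 0, 0, 0, 1, 2, 0, 0, 1, 3, 0, 1, 2, 0, 0, 0, 0, 0, 4, 0, 3, 0, 1]

Z[0]=30
i=1: i≥r, start 0; Z[1]=0
i=2: i≥r, start 0; Z[2]=2 extend→box=[2,4)
i=3: min(r-i=1, Z[1]=0)=0; Z[3]=0
i=4: i≥r, start 0; Z[4]=0
i=5: i≥r, start 0; Z[5]=0
i=6: i≥r, start 0; Z[6]=0
i=7: i≥r, start 0; Z[7]=1 extend→box=[7,8)
i=8: i≥r, start 0; Z[8]=0
i=9: i≥r, start 0; Z[9]=0
i=10: i≥r, start 0; Z[10]=0
i=11: i≥r, start 0; Z[11]=1 extend→box=[11,12)
i=12: i≥r, start 0; Z[12]=2 extend→box=[12,14)
i=13: min(r-i=1, Z[1]=0)=0; Z[13]=0
i=14: i≥r, start 0; Z[14]=0
i=15: i≥r, start 0; Z[15]=1 extend→box=[15,16)
i=16: i≥r, start 0; Z[16]=3 extend→box=[16,19)
i=17: min(r-i=2, Z[1]=0)=0; Z[17]=0
i=18: min(r-i=1, Z[2]=2)=1; Z[18]=1
i=19: i≥r, start 0; Z[19]=2 extend→box=[19,21)
i=20: min(r-i=1, Z[1]=0)=0; Z[20]=0
i=21: i≥r, start 0; Z[21]=0
i=22: i≥r, start 0; Z[22]=0
i=23: i≥r, start 0; Z[23]=0
i=24: i≥r, start 0; Z[24]=0
i=25: i≥r, start 0; Z[25]=4 extend→box=[25,29)
i=26: min(r-i=3, Z[1]=0)=0; Z[26]=0
i=27: min(r-i=2, Z[2]=2)=2; Z[27]=3 extend→box=[27,30)
i=28: min(r-i=2, Z[1]=0)=0; Z[28]=0
i=29: min(r-i=1, Z[2]=2)=1; Z[29]=1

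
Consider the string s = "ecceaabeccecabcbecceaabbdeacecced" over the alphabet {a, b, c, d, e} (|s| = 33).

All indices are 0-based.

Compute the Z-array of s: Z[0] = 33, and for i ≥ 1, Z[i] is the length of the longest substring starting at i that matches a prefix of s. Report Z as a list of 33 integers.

Z[0]=33
i=1: i≥r, start 0; Z[1]=0
i=2: i≥r, start 0; Z[2]=0
i=3: i≥r, start 0; Z[3]=1 extend→box=[3,4)
i=4: i≥r, start 0; Z[4]=0
i=5: i≥r, start 0; Z[5]=0
i=6: i≥r, start 0; Z[6]=0
i=7: i≥r, start 0; Z[7]=4 extend→box=[7,11)
i=8: min(r-i=3, Z[1]=0)=0; Z[8]=0
i=9: min(r-i=2, Z[2]=0)=0; Z[9]=0
i=10: min(r-i=1, Z[3]=1)=1; Z[10]=2 extend→box=[10,12)
i=11: min(r-i=1, Z[1]=0)=0; Z[11]=0
i=12: i≥r, start 0; Z[12]=0
i=13: i≥r, start 0; Z[13]=0
i=14: i≥r, start 0; Z[14]=0
i=15: i≥r, start 0; Z[15]=0
i=16: i≥r, start 0; Z[16]=7 extend→box=[16,23)
i=17: min(r-i=6, Z[1]=0)=0; Z[17]=0
i=18: min(r-i=5, Z[2]=0)=0; Z[18]=0
i=19: min(r-i=4, Z[3]=1)=1; Z[19]=1
i=20: min(r-i=3, Z[4]=0)=0; Z[20]=0
i=21: min(r-i=2, Z[5]=0)=0; Z[21]=0
i=22: min(r-i=1, Z[6]=0)=0; Z[22]=0
i=23: i≥r, start 0; Z[23]=0
i=24: i≥r, start 0; Z[24]=0
i=25: i≥r, start 0; Z[25]=1 extend→box=[25,26)
i=26: i≥r, start 0; Z[26]=0
i=27: i≥r, start 0; Z[27]=0
i=28: i≥r, start 0; Z[28]=4 extend→box=[28,32)
i=29: min(r-i=3, Z[1]=0)=0; Z[29]=0
i=30: min(r-i=2, Z[2]=0)=0; Z[30]=0
i=31: min(r-i=1, Z[3]=1)=1; Z[31]=1
i=32: i≥r, start 0; Z[32]=0

[33, 0, 0, 1, 0, 0, 0, 4, 0, 0, 2, 0, 0, 0, 0, 0, 7, 0, 0, 1, 0, 0, 0, 0, 0, 1, 0, 0, 4, 0, 0, 1, 0]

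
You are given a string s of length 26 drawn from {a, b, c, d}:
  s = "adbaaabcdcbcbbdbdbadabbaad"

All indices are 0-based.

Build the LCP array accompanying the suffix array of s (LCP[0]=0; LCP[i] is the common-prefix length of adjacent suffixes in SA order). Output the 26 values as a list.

sorted suffixes:
  #0 SA[0]=3  'aaabcdcbcbbdbdbadabbaad'
  #1 SA[1]=4  'aabcdcbcbbdbdbadabbaad'
  #2 SA[2]=23  'aad'
  #3 SA[3]=20  'abbaad'
  #4 SA[4]=5  'abcdcbcbbdbdbadabbaad'
  #5 SA[5]=24  'ad'
  #6 SA[6]=18  'adabbaad'
  #7 SA[7]=0  'adbaaabcdcbcbbdbdbadabbaad'
  #8 SA[8]=2  'baaabcdcbcbbdbdbadabbaad'
  #9 SA[9]=22  'baad'
  #10 SA[10]=17  'badabbaad'
  #11 SA[11]=21  'bbaad'
  #12 SA[12]=12  'bbdbdbadabbaad'
  #13 SA[13]=10  'bcbbdbdbadabbaad'
  #14 SA[14]=6  'bcdcbcbbdbdbadabbaad'
  #15 SA[15]=15  'bdbadabbaad'
  #16 SA[16]=13  'bdbdbadabbaad'
  #17 SA[17]=11  'cbbdbdbadabbaad'
  #18 SA[18]=9  'cbcbbdbdbadabbaad'
  #19 SA[19]=7  'cdcbcbbdbdbadabbaad'
  #20 SA[20]=25  'd'
  #21 SA[21]=19  'dabbaad'
  #22 SA[22]=1  'dbaaabcdcbcbbdbdbadabbaad'
  #23 SA[23]=16  'dbadabbaad'
  #24 SA[24]=14  'dbdbadabbaad'
  #25 SA[25]=8  'dcbcbbdbdbadabbaad'

SA = [3, 4, 23, 20, 5, 24, 18, 0, 2, 22, 17, 21, 12, 10, 6, 15, 13, 11, 9, 7, 25, 19, 1, 16, 14, 8]
[i] adj suffixes → lcp
  [1] 3/4 → 2 ('aa')
  [2] 4/23 → 2 ('aa')
  [3] 23/20 → 1 ('a')
  [4] 20/5 → 2 ('ab')
  [5] 5/24 → 1 ('a')
  [6] 24/18 → 2 ('ad')
  [7] 18/0 → 2 ('ad')
  [8] 0/2 → 0 ('')
  [9] 2/22 → 3 ('baa')
  [10] 22/17 → 2 ('ba')
  [11] 17/21 → 1 ('b')
  [12] 21/12 → 2 ('bb')
  [13] 12/10 → 1 ('b')
  [14] 10/6 → 2 ('bc')
  [15] 6/15 → 1 ('b')
  [16] 15/13 → 3 ('bdb')
  [17] 13/11 → 0 ('')
  [18] 11/9 → 2 ('cb')
  [19] 9/7 → 1 ('c')
  [20] 7/25 → 0 ('')
  [21] 25/19 → 1 ('d')
  [22] 19/1 → 1 ('d')
  [23] 1/16 → 3 ('dba')
  [24] 16/14 → 2 ('db')
  [25] 14/8 → 1 ('d')

[0, 2, 2, 1, 2, 1, 2, 2, 0, 3, 2, 1, 2, 1, 2, 1, 3, 0, 2, 1, 0, 1, 1, 3, 2, 1]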